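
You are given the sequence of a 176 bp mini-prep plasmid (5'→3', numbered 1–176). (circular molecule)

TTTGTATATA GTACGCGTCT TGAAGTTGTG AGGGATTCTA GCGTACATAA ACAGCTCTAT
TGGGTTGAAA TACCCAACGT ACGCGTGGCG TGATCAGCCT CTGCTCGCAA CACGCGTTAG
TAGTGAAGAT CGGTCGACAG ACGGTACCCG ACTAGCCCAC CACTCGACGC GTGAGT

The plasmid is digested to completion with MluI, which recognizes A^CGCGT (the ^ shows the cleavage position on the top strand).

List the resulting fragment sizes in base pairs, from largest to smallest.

MluI sites (ACGCGT) start at positions 13, 81, 112, 167.
MluI cuts after the first base of each site, so after positions 13, 81, 112, 167.
Circular molecule, 4 cuts → 4 fragments:
  14–81 → 68 bp
  82–112 → 31 bp
  113–167 → 55 bp
  168–176 then 1–13 → 9 + 13 = 22 bp
Sorted largest to smallest: 68, 55, 31, 22 bp.

68, 55, 31, 22 bp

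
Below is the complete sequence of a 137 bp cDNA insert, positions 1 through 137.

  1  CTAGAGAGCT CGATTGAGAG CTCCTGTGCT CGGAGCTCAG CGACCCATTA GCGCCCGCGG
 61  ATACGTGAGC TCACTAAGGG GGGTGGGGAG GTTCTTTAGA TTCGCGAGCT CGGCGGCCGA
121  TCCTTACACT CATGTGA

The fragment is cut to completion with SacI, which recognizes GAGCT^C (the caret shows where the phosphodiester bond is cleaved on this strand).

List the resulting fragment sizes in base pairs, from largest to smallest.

SacI sites (GAGCTC) start at positions 6, 18, 33, 67, 106.
SacI cuts after base 5 of each site (before the last base), so after positions 10, 22, 37, 71, 110.
Linear molecule, 5 cuts → 6 fragments:
  1–10 → 10 bp
  11–22 → 12 bp
  23–37 → 15 bp
  38–71 → 34 bp
  72–110 → 39 bp
  111–137 → 27 bp
Sorted largest to smallest: 39, 34, 27, 15, 12, 10 bp.

39, 34, 27, 15, 12, 10 bp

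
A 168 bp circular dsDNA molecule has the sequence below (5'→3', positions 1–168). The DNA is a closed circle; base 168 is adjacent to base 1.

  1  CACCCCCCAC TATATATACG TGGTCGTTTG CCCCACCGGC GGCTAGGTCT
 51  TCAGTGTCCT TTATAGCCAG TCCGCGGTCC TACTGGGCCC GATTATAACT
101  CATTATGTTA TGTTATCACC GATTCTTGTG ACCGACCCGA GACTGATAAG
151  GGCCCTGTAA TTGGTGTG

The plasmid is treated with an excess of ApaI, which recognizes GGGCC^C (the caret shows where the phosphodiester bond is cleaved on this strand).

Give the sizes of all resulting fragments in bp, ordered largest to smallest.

ApaI sites (GGGCCC) start at positions 85, 150.
ApaI cuts after base 5 of each site (before the last base), so after positions 89, 154.
Circular molecule, 2 cuts → 2 fragments:
  90–154 → 65 bp
  155–168 then 1–89 → 14 + 89 = 103 bp
Sorted largest to smallest: 103, 65 bp.

103, 65 bp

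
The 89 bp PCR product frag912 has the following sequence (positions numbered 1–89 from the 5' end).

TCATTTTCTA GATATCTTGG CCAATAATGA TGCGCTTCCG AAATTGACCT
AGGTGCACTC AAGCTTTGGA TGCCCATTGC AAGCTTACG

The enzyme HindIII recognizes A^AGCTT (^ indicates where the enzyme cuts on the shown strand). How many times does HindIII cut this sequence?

AAGCTT occurs starting at positions 61, 81.
HindIII cuts at 2 sites.

2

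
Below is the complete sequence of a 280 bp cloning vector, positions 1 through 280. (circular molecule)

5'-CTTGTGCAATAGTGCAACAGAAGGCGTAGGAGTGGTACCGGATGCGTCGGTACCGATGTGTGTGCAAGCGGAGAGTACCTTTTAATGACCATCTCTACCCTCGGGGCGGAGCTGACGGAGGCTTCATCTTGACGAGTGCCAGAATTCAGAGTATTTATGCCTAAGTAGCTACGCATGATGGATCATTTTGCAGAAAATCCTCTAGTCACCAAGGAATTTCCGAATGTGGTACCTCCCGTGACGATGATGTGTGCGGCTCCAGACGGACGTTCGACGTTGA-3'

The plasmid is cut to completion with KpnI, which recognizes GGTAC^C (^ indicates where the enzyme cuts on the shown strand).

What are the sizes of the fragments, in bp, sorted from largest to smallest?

179, 86, 15 bp

KpnI sites (GGTACC) start at positions 34, 49, 228.
KpnI cuts after base 5 of each site (before the last base), so after positions 38, 53, 232.
Circular molecule, 3 cuts → 3 fragments:
  39–53 → 15 bp
  54–232 → 179 bp
  233–280 then 1–38 → 48 + 38 = 86 bp
Sorted largest to smallest: 179, 86, 15 bp.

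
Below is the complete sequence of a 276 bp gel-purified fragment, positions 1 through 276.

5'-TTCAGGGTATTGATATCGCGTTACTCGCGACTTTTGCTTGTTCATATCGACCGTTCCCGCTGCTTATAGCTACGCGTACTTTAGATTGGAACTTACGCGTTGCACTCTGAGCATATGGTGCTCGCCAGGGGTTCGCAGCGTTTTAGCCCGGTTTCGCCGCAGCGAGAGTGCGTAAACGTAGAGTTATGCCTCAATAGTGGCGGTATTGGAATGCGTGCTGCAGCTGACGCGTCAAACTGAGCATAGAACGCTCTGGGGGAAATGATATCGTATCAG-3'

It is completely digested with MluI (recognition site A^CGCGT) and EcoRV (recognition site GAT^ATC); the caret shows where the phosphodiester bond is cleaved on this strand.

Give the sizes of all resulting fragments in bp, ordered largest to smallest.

132, 58, 39, 23, 14, 10 bp

MluI sites (ACGCGT) start at positions 72, 95, 227.
MluI cuts after the first base of each site, so after positions 72, 95, 227.
EcoRV sites (GATATC) start at positions 12, 264.
EcoRV cuts after base 3 of each site, so after positions 14, 266.
Combined cut positions: 14, 72, 95, 227, 266.
Linear molecule, 5 cuts → 6 fragments:
  1–14 → 14 bp
  15–72 → 58 bp
  73–95 → 23 bp
  96–227 → 132 bp
  228–266 → 39 bp
  267–276 → 10 bp
Sorted largest to smallest: 132, 58, 39, 23, 14, 10 bp.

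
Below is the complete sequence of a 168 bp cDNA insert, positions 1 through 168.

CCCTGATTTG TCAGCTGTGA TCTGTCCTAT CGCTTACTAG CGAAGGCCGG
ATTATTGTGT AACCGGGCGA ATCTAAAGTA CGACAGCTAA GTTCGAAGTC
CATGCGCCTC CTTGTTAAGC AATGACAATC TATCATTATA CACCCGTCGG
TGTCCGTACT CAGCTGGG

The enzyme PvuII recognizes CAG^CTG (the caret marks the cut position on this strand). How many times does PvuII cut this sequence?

2

CAGCTG occurs starting at positions 12, 161.
PvuII cuts at 2 sites.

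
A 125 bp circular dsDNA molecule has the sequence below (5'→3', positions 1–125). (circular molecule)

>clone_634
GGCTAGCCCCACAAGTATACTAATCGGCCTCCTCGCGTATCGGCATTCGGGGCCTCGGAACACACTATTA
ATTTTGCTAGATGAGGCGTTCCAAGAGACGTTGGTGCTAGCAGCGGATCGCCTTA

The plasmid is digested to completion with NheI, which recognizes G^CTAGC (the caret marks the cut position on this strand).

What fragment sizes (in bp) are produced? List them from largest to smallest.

NheI sites (GCTAGC) start at positions 2, 106.
NheI cuts after the first base of each site, so after positions 2, 106.
Circular molecule, 2 cuts → 2 fragments:
  3–106 → 104 bp
  107–125 then 1–2 → 19 + 2 = 21 bp
Sorted largest to smallest: 104, 21 bp.

104, 21 bp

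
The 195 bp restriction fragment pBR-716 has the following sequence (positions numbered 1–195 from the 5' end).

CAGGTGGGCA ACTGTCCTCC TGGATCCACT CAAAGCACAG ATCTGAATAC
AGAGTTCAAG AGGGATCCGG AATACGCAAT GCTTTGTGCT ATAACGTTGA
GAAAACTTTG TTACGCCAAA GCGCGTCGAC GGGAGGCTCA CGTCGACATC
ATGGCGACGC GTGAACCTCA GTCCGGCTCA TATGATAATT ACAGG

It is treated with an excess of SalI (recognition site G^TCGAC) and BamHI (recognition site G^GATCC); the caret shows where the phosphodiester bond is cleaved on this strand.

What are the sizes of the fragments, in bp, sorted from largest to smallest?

62, 53, 41, 22, 17 bp

SalI sites (GTCGAC) start at positions 125, 142.
SalI cuts after the first base of each site, so after positions 125, 142.
BamHI sites (GGATCC) start at positions 22, 63.
BamHI cuts after the first base of each site, so after positions 22, 63.
Combined cut positions: 22, 63, 125, 142.
Linear molecule, 4 cuts → 5 fragments:
  1–22 → 22 bp
  23–63 → 41 bp
  64–125 → 62 bp
  126–142 → 17 bp
  143–195 → 53 bp
Sorted largest to smallest: 62, 53, 41, 22, 17 bp.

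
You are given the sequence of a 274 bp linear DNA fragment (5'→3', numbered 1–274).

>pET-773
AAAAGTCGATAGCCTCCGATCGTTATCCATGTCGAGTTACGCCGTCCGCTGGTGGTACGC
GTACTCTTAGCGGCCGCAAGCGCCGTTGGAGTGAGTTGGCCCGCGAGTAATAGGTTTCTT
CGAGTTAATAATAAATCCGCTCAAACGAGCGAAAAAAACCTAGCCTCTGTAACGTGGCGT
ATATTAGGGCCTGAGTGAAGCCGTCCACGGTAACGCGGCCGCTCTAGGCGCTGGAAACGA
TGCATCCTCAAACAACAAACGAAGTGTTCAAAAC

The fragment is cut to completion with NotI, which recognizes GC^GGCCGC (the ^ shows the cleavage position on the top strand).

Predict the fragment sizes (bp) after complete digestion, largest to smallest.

145, 71, 58 bp

NotI sites (GCGGCCGC) start at positions 70, 215.
NotI cuts after base 2 of each site, so after positions 71, 216.
Linear molecule, 2 cuts → 3 fragments:
  1–71 → 71 bp
  72–216 → 145 bp
  217–274 → 58 bp
Sorted largest to smallest: 145, 71, 58 bp.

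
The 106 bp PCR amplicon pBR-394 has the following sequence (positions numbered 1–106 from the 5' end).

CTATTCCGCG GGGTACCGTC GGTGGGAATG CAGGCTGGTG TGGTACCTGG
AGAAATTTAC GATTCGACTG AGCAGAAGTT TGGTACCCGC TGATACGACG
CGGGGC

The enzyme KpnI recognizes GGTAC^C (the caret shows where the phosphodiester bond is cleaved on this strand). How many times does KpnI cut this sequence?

GGTACC occurs starting at positions 12, 42, 82.
KpnI cuts at 3 sites.

3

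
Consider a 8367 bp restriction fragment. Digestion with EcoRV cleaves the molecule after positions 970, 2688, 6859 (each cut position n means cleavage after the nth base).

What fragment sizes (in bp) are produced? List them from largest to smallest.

4171, 1718, 1508, 970 bp

Linear molecule, 3 cuts → 4 fragments:
  970 − 0 = 970 bp
  2688 − 970 = 1718 bp
  6859 − 2688 = 4171 bp
  8367 − 6859 = 1508 bp
Sorted largest to smallest: 4171, 1718, 1508, 970 bp.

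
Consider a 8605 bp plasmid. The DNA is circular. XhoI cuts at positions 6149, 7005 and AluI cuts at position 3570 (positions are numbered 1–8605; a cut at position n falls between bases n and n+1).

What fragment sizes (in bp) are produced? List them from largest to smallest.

Combined cut positions (sorted): 3570, 6149, 7005.
Circular molecule, 3 cuts → 3 fragments:
  6149 − 3570 = 2579 bp
  7005 − 6149 = 856 bp
  wrap: 8605 − 7005 + 3570 = 5170 bp
Sorted largest to smallest: 5170, 2579, 856 bp.

5170, 2579, 856 bp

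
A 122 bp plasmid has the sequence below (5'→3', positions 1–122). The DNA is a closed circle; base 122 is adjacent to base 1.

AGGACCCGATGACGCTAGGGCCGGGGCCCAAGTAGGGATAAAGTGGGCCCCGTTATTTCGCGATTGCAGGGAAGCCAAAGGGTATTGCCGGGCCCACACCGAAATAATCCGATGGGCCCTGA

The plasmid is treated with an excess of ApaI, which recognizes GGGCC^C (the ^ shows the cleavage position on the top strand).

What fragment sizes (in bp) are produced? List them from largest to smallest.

ApaI sites (GGGCCC) start at positions 24, 45, 90, 114.
ApaI cuts after base 5 of each site (before the last base), so after positions 28, 49, 94, 118.
Circular molecule, 4 cuts → 4 fragments:
  29–49 → 21 bp
  50–94 → 45 bp
  95–118 → 24 bp
  119–122 then 1–28 → 4 + 28 = 32 bp
Sorted largest to smallest: 45, 32, 24, 21 bp.

45, 32, 24, 21 bp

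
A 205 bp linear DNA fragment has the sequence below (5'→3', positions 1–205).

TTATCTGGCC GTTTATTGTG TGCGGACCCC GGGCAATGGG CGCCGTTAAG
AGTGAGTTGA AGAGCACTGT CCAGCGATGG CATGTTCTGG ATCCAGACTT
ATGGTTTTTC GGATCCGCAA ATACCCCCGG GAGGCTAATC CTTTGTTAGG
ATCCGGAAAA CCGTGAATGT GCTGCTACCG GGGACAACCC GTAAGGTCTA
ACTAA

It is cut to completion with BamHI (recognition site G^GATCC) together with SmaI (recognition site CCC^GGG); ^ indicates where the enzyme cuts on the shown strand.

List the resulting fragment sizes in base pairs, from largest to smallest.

BamHI sites (GGATCC) start at positions 89, 111, 149.
BamHI cuts after the first base of each site, so after positions 89, 111, 149.
SmaI sites (CCCGGG) start at positions 28, 126.
SmaI cuts after base 3 of each site, so after positions 30, 128.
Combined cut positions: 30, 89, 111, 128, 149.
Linear molecule, 5 cuts → 6 fragments:
  1–30 → 30 bp
  31–89 → 59 bp
  90–111 → 22 bp
  112–128 → 17 bp
  129–149 → 21 bp
  150–205 → 56 bp
Sorted largest to smallest: 59, 56, 30, 22, 21, 17 bp.

59, 56, 30, 22, 21, 17 bp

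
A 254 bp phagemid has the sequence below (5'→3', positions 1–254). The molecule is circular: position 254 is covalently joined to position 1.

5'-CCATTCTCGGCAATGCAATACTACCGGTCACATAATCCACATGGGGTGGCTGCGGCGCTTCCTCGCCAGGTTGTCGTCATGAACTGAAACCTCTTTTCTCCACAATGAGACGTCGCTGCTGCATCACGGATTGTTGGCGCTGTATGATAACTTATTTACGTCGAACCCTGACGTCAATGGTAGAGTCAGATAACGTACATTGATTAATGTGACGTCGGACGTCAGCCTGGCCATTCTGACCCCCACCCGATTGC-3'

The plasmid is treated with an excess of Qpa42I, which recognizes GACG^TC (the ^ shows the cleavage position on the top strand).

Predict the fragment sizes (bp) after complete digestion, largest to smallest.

Qpa42I sites (GACGTC) start at positions 109, 170, 211, 218.
Qpa42I cuts after base 4 of each site, so after positions 112, 173, 214, 221.
Circular molecule, 4 cuts → 4 fragments:
  113–173 → 61 bp
  174–214 → 41 bp
  215–221 → 7 bp
  222–254 then 1–112 → 33 + 112 = 145 bp
Sorted largest to smallest: 145, 61, 41, 7 bp.

145, 61, 41, 7 bp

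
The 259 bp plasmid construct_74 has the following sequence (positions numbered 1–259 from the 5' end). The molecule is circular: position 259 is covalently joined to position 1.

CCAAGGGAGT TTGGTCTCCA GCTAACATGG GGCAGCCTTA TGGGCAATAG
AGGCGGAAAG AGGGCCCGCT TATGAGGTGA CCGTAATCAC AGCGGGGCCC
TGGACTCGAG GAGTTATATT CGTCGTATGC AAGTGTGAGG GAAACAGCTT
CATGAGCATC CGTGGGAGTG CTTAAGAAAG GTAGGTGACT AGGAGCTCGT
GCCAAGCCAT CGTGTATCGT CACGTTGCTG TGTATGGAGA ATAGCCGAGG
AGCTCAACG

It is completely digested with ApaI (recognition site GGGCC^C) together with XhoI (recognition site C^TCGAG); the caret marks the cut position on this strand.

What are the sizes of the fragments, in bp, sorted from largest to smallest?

220, 33, 6 bp

ApaI sites (GGGCCC) start at positions 62, 95.
ApaI cuts after base 5 of each site (before the last base), so after positions 66, 99.
The XhoI site (CTCGAG) starts at position 105.
XhoI cuts after the first base of each site, so after position 105.
Combined cut positions: 66, 99, 105.
Circular molecule, 3 cuts → 3 fragments:
  67–99 → 33 bp
  100–105 → 6 bp
  106–259 then 1–66 → 154 + 66 = 220 bp
Sorted largest to smallest: 220, 33, 6 bp.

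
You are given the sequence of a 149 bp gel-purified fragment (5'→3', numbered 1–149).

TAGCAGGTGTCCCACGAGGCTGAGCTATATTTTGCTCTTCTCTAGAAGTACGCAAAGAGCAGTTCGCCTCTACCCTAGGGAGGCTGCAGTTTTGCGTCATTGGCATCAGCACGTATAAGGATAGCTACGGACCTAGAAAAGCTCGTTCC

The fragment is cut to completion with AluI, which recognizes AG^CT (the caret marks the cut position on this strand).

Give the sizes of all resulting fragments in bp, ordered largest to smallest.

AluI sites (AGCT) start at positions 23, 123, 140.
AluI cuts after base 2 of each site, so after positions 24, 124, 141.
Linear molecule, 3 cuts → 4 fragments:
  1–24 → 24 bp
  25–124 → 100 bp
  125–141 → 17 bp
  142–149 → 8 bp
Sorted largest to smallest: 100, 24, 17, 8 bp.

100, 24, 17, 8 bp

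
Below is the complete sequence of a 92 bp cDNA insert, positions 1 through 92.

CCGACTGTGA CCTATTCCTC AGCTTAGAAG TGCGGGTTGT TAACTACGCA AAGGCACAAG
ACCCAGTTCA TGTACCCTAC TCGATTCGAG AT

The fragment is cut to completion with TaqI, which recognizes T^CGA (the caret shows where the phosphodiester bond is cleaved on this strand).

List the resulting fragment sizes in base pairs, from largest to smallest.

81, 6, 5 bp

TaqI sites (TCGA) start at positions 81, 86.
TaqI cuts after the first base of each site, so after positions 81, 86.
Linear molecule, 2 cuts → 3 fragments:
  1–81 → 81 bp
  82–86 → 5 bp
  87–92 → 6 bp
Sorted largest to smallest: 81, 6, 5 bp.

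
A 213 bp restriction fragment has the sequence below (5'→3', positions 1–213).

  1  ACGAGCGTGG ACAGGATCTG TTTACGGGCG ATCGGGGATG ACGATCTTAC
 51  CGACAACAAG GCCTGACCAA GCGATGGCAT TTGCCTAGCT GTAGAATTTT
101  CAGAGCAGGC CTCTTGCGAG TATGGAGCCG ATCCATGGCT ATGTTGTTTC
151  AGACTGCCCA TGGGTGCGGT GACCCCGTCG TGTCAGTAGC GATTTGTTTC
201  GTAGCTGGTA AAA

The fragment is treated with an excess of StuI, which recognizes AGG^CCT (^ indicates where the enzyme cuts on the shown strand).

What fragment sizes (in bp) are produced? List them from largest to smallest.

104, 61, 48 bp

StuI sites (AGGCCT) start at positions 59, 107.
StuI cuts after base 3 of each site, so after positions 61, 109.
Linear molecule, 2 cuts → 3 fragments:
  1–61 → 61 bp
  62–109 → 48 bp
  110–213 → 104 bp
Sorted largest to smallest: 104, 61, 48 bp.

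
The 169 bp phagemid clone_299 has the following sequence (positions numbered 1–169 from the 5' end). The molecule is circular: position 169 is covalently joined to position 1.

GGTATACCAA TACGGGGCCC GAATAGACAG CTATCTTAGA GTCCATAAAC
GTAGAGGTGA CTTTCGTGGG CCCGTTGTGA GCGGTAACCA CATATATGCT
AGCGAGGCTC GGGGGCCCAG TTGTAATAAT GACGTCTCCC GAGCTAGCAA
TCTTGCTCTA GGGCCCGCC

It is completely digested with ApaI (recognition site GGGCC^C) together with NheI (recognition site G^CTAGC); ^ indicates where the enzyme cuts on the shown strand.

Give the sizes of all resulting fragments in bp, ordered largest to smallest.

53, 26, 26, 23, 22, 19 bp

ApaI sites (GGGCCC) start at positions 15, 68, 113, 161.
ApaI cuts after base 5 of each site (before the last base), so after positions 19, 72, 117, 165.
NheI sites (GCTAGC) start at positions 98, 143.
NheI cuts after the first base of each site, so after positions 98, 143.
Combined cut positions: 19, 72, 98, 117, 143, 165.
Circular molecule, 6 cuts → 6 fragments:
  20–72 → 53 bp
  73–98 → 26 bp
  99–117 → 19 bp
  118–143 → 26 bp
  144–165 → 22 bp
  166–169 then 1–19 → 4 + 19 = 23 bp
Sorted largest to smallest: 53, 26, 26, 23, 22, 19 bp.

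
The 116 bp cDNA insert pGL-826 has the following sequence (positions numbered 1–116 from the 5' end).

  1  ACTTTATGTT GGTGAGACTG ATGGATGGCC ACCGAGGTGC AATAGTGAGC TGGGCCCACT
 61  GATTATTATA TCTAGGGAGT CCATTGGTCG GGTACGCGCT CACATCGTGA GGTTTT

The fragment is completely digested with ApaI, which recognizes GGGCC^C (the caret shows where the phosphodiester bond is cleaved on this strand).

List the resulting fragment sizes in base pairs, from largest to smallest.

60, 56 bp

The ApaI site (GGGCCC) starts at position 52.
ApaI cuts after base 5 of each site (before the last base), so after position 56.
Linear molecule, 1 cut → 2 fragments:
  1–56 → 56 bp
  57–116 → 60 bp
Sorted largest to smallest: 60, 56 bp.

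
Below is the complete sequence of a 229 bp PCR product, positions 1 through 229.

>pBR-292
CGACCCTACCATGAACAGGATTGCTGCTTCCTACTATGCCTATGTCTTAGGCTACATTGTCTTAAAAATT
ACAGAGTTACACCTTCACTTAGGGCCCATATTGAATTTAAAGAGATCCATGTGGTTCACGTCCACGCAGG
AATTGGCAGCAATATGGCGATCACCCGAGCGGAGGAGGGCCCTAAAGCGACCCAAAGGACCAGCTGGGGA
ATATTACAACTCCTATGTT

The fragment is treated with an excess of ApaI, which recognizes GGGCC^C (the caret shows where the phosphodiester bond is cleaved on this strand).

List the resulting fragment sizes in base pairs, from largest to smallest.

ApaI sites (GGGCCC) start at positions 92, 177.
ApaI cuts after base 5 of each site (before the last base), so after positions 96, 181.
Linear molecule, 2 cuts → 3 fragments:
  1–96 → 96 bp
  97–181 → 85 bp
  182–229 → 48 bp
Sorted largest to smallest: 96, 85, 48 bp.

96, 85, 48 bp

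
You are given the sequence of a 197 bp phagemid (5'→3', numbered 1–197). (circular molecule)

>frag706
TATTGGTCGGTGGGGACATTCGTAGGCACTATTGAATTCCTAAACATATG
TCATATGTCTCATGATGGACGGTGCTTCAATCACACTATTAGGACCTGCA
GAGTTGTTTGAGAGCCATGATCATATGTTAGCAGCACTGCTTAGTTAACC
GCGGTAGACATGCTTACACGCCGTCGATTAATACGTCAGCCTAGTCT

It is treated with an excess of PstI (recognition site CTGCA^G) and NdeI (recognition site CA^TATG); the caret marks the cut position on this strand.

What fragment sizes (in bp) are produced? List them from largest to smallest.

120, 47, 23, 7 bp

The PstI site (CTGCAG) starts at position 96.
PstI cuts after base 5 of each site (before the last base), so after position 100.
NdeI sites (CATATG) start at positions 45, 52, 122.
NdeI cuts after base 2 of each site, so after positions 46, 53, 123.
Combined cut positions: 46, 53, 100, 123.
Circular molecule, 4 cuts → 4 fragments:
  47–53 → 7 bp
  54–100 → 47 bp
  101–123 → 23 bp
  124–197 then 1–46 → 74 + 46 = 120 bp
Sorted largest to smallest: 120, 47, 23, 7 bp.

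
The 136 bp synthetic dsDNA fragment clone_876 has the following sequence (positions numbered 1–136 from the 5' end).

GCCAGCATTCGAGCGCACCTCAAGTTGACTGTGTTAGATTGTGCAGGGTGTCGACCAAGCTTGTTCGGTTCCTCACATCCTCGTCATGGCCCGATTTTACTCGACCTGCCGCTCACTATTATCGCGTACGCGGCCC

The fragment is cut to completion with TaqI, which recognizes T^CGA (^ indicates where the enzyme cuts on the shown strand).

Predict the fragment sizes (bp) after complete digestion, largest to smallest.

TaqI sites (TCGA) start at positions 9, 51, 101.
TaqI cuts after the first base of each site, so after positions 9, 51, 101.
Linear molecule, 3 cuts → 4 fragments:
  1–9 → 9 bp
  10–51 → 42 bp
  52–101 → 50 bp
  102–136 → 35 bp
Sorted largest to smallest: 50, 42, 35, 9 bp.

50, 42, 35, 9 bp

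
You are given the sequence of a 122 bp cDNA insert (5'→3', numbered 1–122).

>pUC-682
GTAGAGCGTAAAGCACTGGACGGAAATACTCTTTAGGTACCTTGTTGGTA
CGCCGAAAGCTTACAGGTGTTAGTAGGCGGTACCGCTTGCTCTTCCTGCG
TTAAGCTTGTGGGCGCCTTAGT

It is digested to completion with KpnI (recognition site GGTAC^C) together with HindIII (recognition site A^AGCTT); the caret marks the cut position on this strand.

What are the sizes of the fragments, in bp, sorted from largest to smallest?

KpnI sites (GGTACC) start at positions 36, 79.
KpnI cuts after base 5 of each site (before the last base), so after positions 40, 83.
HindIII sites (AAGCTT) start at positions 57, 103.
HindIII cuts after the first base of each site, so after positions 57, 103.
Combined cut positions: 40, 57, 83, 103.
Linear molecule, 4 cuts → 5 fragments:
  1–40 → 40 bp
  41–57 → 17 bp
  58–83 → 26 bp
  84–103 → 20 bp
  104–122 → 19 bp
Sorted largest to smallest: 40, 26, 20, 19, 17 bp.

40, 26, 20, 19, 17 bp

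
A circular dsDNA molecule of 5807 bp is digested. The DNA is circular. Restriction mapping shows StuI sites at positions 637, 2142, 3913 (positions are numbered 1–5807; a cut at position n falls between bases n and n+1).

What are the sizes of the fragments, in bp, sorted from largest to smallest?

2531, 1771, 1505 bp

Circular molecule, 3 cuts → 3 fragments:
  2142 − 637 = 1505 bp
  3913 − 2142 = 1771 bp
  wrap: 5807 − 3913 + 637 = 2531 bp
Sorted largest to smallest: 2531, 1771, 1505 bp.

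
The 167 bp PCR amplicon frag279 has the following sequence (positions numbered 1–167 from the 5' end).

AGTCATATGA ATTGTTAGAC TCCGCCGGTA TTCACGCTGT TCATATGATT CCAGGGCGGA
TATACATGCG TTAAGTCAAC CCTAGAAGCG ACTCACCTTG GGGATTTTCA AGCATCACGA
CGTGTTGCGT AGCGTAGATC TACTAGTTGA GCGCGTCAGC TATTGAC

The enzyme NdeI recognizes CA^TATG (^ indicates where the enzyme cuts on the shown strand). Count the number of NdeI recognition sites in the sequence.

CATATG occurs starting at positions 4, 42.
NdeI cuts at 2 sites.

2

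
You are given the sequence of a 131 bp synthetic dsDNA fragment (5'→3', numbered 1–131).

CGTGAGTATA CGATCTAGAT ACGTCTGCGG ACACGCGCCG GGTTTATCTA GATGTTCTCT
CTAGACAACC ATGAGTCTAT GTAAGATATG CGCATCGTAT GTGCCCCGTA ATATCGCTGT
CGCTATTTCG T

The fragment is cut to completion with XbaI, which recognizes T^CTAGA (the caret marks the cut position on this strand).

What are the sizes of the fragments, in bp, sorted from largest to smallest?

71, 33, 14, 13 bp

XbaI sites (TCTAGA) start at positions 14, 47, 60.
XbaI cuts after the first base of each site, so after positions 14, 47, 60.
Linear molecule, 3 cuts → 4 fragments:
  1–14 → 14 bp
  15–47 → 33 bp
  48–60 → 13 bp
  61–131 → 71 bp
Sorted largest to smallest: 71, 33, 14, 13 bp.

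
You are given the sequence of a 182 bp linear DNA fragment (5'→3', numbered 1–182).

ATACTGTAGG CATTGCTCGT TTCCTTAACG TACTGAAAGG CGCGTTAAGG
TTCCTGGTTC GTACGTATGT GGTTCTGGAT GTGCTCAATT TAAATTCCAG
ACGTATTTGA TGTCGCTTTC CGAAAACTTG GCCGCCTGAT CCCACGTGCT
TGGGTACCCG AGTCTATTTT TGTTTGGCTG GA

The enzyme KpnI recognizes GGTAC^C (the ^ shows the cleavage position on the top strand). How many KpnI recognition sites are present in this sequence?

1

GGTACC occurs starting at position 153.
KpnI cuts at 1 site.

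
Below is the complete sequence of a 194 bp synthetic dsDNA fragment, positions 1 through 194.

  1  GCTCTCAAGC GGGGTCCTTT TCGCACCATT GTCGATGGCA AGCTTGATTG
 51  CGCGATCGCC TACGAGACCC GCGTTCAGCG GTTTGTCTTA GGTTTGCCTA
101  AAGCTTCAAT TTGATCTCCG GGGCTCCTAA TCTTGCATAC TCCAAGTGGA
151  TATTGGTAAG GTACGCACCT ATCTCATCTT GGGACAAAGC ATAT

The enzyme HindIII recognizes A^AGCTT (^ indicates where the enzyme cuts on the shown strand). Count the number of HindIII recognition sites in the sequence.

AAGCTT occurs starting at positions 40, 101.
HindIII cuts at 2 sites.

2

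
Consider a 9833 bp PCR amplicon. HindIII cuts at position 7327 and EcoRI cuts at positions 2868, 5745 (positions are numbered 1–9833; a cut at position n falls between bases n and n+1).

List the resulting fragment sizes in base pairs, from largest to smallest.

Combined cut positions (sorted): 2868, 5745, 7327.
Linear molecule, 3 cuts → 4 fragments:
  2868 − 0 = 2868 bp
  5745 − 2868 = 2877 bp
  7327 − 5745 = 1582 bp
  9833 − 7327 = 2506 bp
Sorted largest to smallest: 2877, 2868, 2506, 1582 bp.

2877, 2868, 2506, 1582 bp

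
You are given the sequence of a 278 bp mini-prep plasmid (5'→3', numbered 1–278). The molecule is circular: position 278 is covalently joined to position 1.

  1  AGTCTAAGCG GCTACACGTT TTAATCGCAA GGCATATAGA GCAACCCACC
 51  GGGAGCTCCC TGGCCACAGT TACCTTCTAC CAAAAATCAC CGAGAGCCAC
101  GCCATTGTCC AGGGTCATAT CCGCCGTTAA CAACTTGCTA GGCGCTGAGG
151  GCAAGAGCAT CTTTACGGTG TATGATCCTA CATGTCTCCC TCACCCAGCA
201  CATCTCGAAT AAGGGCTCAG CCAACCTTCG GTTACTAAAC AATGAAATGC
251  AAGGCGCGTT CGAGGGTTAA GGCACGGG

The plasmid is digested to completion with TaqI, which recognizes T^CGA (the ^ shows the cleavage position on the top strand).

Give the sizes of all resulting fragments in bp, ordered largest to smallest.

223, 55 bp

TaqI sites (TCGA) start at positions 205, 260.
TaqI cuts after the first base of each site, so after positions 205, 260.
Circular molecule, 2 cuts → 2 fragments:
  206–260 → 55 bp
  261–278 then 1–205 → 18 + 205 = 223 bp
Sorted largest to smallest: 223, 55 bp.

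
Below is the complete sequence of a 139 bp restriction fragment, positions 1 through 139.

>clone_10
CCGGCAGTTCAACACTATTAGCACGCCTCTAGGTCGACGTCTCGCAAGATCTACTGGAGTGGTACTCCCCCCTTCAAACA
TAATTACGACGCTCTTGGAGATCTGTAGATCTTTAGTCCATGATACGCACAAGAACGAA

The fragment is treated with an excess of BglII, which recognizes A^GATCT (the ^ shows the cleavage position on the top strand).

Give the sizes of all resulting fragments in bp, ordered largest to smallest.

52, 47, 32, 8 bp

BglII sites (AGATCT) start at positions 47, 99, 107.
BglII cuts after the first base of each site, so after positions 47, 99, 107.
Linear molecule, 3 cuts → 4 fragments:
  1–47 → 47 bp
  48–99 → 52 bp
  100–107 → 8 bp
  108–139 → 32 bp
Sorted largest to smallest: 52, 47, 32, 8 bp.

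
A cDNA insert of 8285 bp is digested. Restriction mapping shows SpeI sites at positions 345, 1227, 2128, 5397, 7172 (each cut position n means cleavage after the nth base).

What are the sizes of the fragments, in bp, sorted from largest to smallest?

3269, 1775, 1113, 901, 882, 345 bp

Linear molecule, 5 cuts → 6 fragments:
  345 − 0 = 345 bp
  1227 − 345 = 882 bp
  2128 − 1227 = 901 bp
  5397 − 2128 = 3269 bp
  7172 − 5397 = 1775 bp
  8285 − 7172 = 1113 bp
Sorted largest to smallest: 3269, 1775, 1113, 901, 882, 345 bp.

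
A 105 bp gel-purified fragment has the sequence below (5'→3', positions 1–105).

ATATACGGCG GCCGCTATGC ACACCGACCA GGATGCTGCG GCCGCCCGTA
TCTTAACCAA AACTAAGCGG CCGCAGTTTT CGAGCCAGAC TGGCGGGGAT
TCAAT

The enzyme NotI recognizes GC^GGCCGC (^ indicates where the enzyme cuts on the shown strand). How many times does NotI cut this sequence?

GCGGCCGC occurs starting at positions 8, 38, 67.
NotI cuts at 3 sites.

3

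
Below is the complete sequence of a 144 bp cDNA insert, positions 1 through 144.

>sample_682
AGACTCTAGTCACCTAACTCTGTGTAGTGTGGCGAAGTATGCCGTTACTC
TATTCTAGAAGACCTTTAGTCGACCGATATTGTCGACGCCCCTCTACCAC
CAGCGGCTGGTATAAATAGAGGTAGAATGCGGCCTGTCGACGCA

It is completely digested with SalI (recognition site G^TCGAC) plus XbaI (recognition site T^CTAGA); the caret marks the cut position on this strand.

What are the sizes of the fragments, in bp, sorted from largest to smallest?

54, 54, 15, 13, 8 bp

SalI sites (GTCGAC) start at positions 69, 82, 136.
SalI cuts after the first base of each site, so after positions 69, 82, 136.
The XbaI site (TCTAGA) starts at position 54.
XbaI cuts after the first base of each site, so after position 54.
Combined cut positions: 54, 69, 82, 136.
Linear molecule, 4 cuts → 5 fragments:
  1–54 → 54 bp
  55–69 → 15 bp
  70–82 → 13 bp
  83–136 → 54 bp
  137–144 → 8 bp
Sorted largest to smallest: 54, 54, 15, 13, 8 bp.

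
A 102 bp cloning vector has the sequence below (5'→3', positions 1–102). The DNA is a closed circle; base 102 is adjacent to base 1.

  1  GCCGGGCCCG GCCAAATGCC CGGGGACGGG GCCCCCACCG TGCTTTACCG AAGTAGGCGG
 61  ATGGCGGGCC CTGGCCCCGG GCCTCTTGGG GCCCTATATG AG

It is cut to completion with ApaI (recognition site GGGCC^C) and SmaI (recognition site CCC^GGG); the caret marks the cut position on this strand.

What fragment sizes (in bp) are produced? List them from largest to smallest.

37, 17, 15, 13, 12, 8 bp

ApaI sites (GGGCCC) start at positions 4, 29, 66, 89.
ApaI cuts after base 5 of each site (before the last base), so after positions 8, 33, 70, 93.
SmaI sites (CCCGGG) start at positions 19, 76.
SmaI cuts after base 3 of each site, so after positions 21, 78.
Combined cut positions: 8, 21, 33, 70, 78, 93.
Circular molecule, 6 cuts → 6 fragments:
  9–21 → 13 bp
  22–33 → 12 bp
  34–70 → 37 bp
  71–78 → 8 bp
  79–93 → 15 bp
  94–102 then 1–8 → 9 + 8 = 17 bp
Sorted largest to smallest: 37, 17, 15, 13, 12, 8 bp.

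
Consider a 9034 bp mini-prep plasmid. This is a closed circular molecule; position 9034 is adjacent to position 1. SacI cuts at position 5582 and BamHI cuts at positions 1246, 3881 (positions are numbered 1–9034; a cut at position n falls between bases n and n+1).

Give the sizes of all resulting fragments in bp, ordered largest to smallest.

Combined cut positions (sorted): 1246, 3881, 5582.
Circular molecule, 3 cuts → 3 fragments:
  3881 − 1246 = 2635 bp
  5582 − 3881 = 1701 bp
  wrap: 9034 − 5582 + 1246 = 4698 bp
Sorted largest to smallest: 4698, 2635, 1701 bp.

4698, 2635, 1701 bp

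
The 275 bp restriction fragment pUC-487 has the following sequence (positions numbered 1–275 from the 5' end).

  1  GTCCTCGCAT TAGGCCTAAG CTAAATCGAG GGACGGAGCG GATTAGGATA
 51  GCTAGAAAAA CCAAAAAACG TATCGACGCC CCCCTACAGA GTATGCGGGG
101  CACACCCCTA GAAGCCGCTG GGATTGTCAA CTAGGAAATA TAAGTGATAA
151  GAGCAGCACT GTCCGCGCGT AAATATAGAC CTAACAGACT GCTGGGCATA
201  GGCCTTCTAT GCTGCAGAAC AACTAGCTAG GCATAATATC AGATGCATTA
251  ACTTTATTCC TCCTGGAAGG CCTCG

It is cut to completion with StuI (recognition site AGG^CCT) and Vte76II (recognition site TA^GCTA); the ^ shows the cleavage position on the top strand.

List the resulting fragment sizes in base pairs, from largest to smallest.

StuI sites (AGGCCT) start at positions 12, 200, 268.
StuI cuts after base 3 of each site, so after positions 14, 202, 270.
Vte76II sites (TAGCTA) start at positions 49, 224.
Vte76II cuts after base 2 of each site, so after positions 50, 225.
Combined cut positions: 14, 50, 202, 225, 270.
Linear molecule, 5 cuts → 6 fragments:
  1–14 → 14 bp
  15–50 → 36 bp
  51–202 → 152 bp
  203–225 → 23 bp
  226–270 → 45 bp
  271–275 → 5 bp
Sorted largest to smallest: 152, 45, 36, 23, 14, 5 bp.

152, 45, 36, 23, 14, 5 bp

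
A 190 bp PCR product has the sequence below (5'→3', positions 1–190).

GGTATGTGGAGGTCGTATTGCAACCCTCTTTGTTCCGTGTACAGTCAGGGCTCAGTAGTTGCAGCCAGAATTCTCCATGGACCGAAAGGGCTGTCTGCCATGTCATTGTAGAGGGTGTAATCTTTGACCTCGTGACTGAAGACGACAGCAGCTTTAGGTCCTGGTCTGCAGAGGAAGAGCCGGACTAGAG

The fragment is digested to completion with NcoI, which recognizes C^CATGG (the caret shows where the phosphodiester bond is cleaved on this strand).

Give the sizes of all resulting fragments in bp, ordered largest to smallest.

The NcoI site (CCATGG) starts at position 75.
NcoI cuts after the first base of each site, so after position 75.
Linear molecule, 1 cut → 2 fragments:
  1–75 → 75 bp
  76–190 → 115 bp
Sorted largest to smallest: 115, 75 bp.

115, 75 bp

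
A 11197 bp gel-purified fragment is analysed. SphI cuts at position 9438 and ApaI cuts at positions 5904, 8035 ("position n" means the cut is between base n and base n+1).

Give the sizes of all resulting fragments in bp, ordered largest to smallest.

5904, 2131, 1759, 1403 bp

Combined cut positions (sorted): 5904, 8035, 9438.
Linear molecule, 3 cuts → 4 fragments:
  5904 − 0 = 5904 bp
  8035 − 5904 = 2131 bp
  9438 − 8035 = 1403 bp
  11197 − 9438 = 1759 bp
Sorted largest to smallest: 5904, 2131, 1759, 1403 bp.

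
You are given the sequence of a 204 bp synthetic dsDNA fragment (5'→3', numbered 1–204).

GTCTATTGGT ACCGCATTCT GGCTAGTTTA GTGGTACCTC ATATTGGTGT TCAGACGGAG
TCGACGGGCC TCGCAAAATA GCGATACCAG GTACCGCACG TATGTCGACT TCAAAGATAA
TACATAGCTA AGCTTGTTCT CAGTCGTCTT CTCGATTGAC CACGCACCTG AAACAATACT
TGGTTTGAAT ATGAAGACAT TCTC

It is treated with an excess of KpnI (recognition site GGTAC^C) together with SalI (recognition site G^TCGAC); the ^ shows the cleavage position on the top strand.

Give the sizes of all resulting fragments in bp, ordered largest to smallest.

KpnI sites (GGTACC) start at positions 8, 33, 90.
KpnI cuts after base 5 of each site (before the last base), so after positions 12, 37, 94.
SalI sites (GTCGAC) start at positions 60, 104.
SalI cuts after the first base of each site, so after positions 60, 104.
Combined cut positions: 12, 37, 60, 94, 104.
Linear molecule, 5 cuts → 6 fragments:
  1–12 → 12 bp
  13–37 → 25 bp
  38–60 → 23 bp
  61–94 → 34 bp
  95–104 → 10 bp
  105–204 → 100 bp
Sorted largest to smallest: 100, 34, 25, 23, 12, 10 bp.

100, 34, 25, 23, 12, 10 bp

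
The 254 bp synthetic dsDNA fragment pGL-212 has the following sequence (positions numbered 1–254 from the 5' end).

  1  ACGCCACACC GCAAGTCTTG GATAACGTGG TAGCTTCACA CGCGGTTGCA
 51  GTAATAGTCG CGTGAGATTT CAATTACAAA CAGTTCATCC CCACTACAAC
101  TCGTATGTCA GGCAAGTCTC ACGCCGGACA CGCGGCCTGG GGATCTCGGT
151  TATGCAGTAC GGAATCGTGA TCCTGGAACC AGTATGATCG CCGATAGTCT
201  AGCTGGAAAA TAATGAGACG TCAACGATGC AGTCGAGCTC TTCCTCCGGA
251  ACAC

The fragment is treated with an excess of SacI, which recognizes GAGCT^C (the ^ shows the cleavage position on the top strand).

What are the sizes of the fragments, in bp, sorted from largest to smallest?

The SacI site (GAGCTC) starts at position 235.
SacI cuts after base 5 of each site (before the last base), so after position 239.
Linear molecule, 1 cut → 2 fragments:
  1–239 → 239 bp
  240–254 → 15 bp
Sorted largest to smallest: 239, 15 bp.

239, 15 bp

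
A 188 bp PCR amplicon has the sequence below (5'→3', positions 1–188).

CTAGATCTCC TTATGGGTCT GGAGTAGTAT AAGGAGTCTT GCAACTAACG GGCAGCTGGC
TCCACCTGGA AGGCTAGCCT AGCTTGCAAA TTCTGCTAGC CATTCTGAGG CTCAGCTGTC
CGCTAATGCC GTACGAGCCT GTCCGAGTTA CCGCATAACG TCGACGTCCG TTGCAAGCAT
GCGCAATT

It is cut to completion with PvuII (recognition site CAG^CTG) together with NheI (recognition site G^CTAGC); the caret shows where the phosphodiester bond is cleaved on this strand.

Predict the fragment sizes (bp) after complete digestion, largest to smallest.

73, 55, 22, 20, 18 bp

PvuII sites (CAGCTG) start at positions 53, 113.
PvuII cuts after base 3 of each site, so after positions 55, 115.
NheI sites (GCTAGC) start at positions 73, 95.
NheI cuts after the first base of each site, so after positions 73, 95.
Combined cut positions: 55, 73, 95, 115.
Linear molecule, 4 cuts → 5 fragments:
  1–55 → 55 bp
  56–73 → 18 bp
  74–95 → 22 bp
  96–115 → 20 bp
  116–188 → 73 bp
Sorted largest to smallest: 73, 55, 22, 20, 18 bp.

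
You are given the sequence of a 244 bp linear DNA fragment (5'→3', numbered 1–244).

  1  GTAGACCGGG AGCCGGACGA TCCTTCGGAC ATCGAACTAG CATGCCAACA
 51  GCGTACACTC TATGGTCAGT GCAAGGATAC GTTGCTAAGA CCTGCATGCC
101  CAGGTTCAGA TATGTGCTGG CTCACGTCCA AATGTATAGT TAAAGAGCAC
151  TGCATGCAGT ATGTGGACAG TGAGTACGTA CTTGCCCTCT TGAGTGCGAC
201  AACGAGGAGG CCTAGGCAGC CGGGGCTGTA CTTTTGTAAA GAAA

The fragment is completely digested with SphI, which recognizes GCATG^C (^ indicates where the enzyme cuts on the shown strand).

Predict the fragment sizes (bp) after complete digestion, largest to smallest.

SphI sites (GCATGC) start at positions 40, 94, 152.
SphI cuts after base 5 of each site (before the last base), so after positions 44, 98, 156.
Linear molecule, 3 cuts → 4 fragments:
  1–44 → 44 bp
  45–98 → 54 bp
  99–156 → 58 bp
  157–244 → 88 bp
Sorted largest to smallest: 88, 58, 54, 44 bp.

88, 58, 54, 44 bp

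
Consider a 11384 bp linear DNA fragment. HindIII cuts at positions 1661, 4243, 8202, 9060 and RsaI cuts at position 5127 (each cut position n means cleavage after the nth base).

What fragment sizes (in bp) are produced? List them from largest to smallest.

Combined cut positions (sorted): 1661, 4243, 5127, 8202, 9060.
Linear molecule, 5 cuts → 6 fragments:
  1661 − 0 = 1661 bp
  4243 − 1661 = 2582 bp
  5127 − 4243 = 884 bp
  8202 − 5127 = 3075 bp
  9060 − 8202 = 858 bp
  11384 − 9060 = 2324 bp
Sorted largest to smallest: 3075, 2582, 2324, 1661, 884, 858 bp.

3075, 2582, 2324, 1661, 884, 858 bp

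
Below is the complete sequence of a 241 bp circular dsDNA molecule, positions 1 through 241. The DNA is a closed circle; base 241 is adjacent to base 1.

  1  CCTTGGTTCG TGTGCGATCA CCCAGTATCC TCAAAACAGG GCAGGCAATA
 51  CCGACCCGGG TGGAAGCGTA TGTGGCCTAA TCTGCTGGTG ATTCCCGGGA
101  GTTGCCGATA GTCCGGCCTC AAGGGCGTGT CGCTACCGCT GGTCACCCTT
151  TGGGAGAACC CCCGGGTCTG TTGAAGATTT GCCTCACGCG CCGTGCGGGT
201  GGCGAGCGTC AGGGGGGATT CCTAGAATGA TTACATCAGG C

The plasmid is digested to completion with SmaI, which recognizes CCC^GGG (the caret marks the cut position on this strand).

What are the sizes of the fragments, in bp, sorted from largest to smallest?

SmaI sites (CCCGGG) start at positions 55, 94, 161.
SmaI cuts after base 3 of each site, so after positions 57, 96, 163.
Circular molecule, 3 cuts → 3 fragments:
  58–96 → 39 bp
  97–163 → 67 bp
  164–241 then 1–57 → 78 + 57 = 135 bp
Sorted largest to smallest: 135, 67, 39 bp.

135, 67, 39 bp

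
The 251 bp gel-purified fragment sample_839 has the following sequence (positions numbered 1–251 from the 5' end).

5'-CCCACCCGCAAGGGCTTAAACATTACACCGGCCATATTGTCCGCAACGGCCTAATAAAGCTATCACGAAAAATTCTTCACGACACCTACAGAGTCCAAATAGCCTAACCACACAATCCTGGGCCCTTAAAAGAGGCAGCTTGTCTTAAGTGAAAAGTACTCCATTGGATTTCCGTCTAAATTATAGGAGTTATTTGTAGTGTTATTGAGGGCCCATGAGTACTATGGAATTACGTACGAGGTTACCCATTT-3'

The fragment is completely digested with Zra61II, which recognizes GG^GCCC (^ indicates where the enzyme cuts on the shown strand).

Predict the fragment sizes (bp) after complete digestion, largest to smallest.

121, 89, 41 bp

Zra61II sites (GGGCCC) start at positions 120, 209.
Zra61II cuts after base 2 of each site, so after positions 121, 210.
Linear molecule, 2 cuts → 3 fragments:
  1–121 → 121 bp
  122–210 → 89 bp
  211–251 → 41 bp
Sorted largest to smallest: 121, 89, 41 bp.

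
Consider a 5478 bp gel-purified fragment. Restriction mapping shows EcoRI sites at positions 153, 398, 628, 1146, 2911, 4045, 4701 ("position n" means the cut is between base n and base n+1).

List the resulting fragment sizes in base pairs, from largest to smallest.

1765, 1134, 777, 656, 518, 245, 230, 153 bp

Linear molecule, 7 cuts → 8 fragments:
  153 − 0 = 153 bp
  398 − 153 = 245 bp
  628 − 398 = 230 bp
  1146 − 628 = 518 bp
  2911 − 1146 = 1765 bp
  4045 − 2911 = 1134 bp
  4701 − 4045 = 656 bp
  5478 − 4701 = 777 bp
Sorted largest to smallest: 1765, 1134, 777, 656, 518, 245, 230, 153 bp.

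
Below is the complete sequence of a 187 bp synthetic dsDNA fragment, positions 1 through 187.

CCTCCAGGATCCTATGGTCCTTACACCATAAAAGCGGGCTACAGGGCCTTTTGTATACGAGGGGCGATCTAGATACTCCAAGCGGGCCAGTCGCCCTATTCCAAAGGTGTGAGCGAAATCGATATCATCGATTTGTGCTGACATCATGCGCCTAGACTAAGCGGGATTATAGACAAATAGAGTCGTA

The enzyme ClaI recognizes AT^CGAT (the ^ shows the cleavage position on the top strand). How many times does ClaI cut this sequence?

2

ATCGAT occurs starting at positions 118, 127.
ClaI cuts at 2 sites.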